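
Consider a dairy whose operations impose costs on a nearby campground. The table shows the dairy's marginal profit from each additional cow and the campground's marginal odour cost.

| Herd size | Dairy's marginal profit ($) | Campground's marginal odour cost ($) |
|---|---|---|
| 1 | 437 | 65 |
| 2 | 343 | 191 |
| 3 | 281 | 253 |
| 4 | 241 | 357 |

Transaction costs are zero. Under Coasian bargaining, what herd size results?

3

Bargaining reaches the level where marginal profit last exceeds marginal odour cost.
That holds through level 3 (281 ≥ 253) but not at 4 (241 < 357).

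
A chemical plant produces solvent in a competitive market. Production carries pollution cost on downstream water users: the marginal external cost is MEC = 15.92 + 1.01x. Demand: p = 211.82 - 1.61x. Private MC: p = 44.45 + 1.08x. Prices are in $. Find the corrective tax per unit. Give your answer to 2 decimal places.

Social marginal cost = private MC + MEC = 60.37 + 2.09x.
Set SMC = demand: 60.37 + 2.09x = 211.82 - 1.61x → x* = 40.9324.
The Pigouvian tax equals MEC at x*: 15.92 + 1.01×40.9324 = 57.2617.

tax = $57.26 per unit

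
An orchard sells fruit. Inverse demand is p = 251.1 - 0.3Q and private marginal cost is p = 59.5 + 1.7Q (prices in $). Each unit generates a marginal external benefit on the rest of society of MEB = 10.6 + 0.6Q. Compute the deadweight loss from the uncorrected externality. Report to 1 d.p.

DWL = $1655.3

Market equilibrium (private): 59.5 + 1.7Q = 251.1 - 0.3Q → Q_m = 95.8000.
Social marginal cost = private MC − MEB = 48.9 + 1.1Q.
Set SMC = demand: 48.9 + 1.1Q = 251.1 - 0.3Q → Q* = 144.4286.
The welfare-loss triangle has base |Q_m − Q*| and height MEB(Q_m) (the vertical gap between SMC and demand is zero at Q* and MEB at Q_m).
DWL = ½ × 48.6286 × 68.0800 = 1655.3175.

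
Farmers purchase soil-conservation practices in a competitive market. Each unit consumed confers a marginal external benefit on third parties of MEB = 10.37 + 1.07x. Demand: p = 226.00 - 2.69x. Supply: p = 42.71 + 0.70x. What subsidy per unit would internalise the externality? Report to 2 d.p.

Social marginal benefit = demand + MEB = 236.37 - 1.62x.
Set SMB = MC: 236.37 - 1.62x = 42.71 + 0.70x → x* = 83.4741.
The Pigouvian subsidy equals MEB at x*: 10.37 + 1.07×83.4741 = 99.6873.

subsidy = 99.69 per unit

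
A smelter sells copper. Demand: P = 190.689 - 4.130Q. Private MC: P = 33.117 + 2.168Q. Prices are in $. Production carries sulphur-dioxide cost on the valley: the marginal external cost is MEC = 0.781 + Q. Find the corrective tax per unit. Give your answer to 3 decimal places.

tax = $22.265 per unit

Social marginal cost = private MC + MEC = 33.898 + 3.168Q.
Set SMC = demand: 33.898 + 3.168Q = 190.689 - 4.130Q → Q* = 21.4841.
The Pigouvian tax equals MEC at Q*: 0.781 + 1.000×21.4841 = 22.2651.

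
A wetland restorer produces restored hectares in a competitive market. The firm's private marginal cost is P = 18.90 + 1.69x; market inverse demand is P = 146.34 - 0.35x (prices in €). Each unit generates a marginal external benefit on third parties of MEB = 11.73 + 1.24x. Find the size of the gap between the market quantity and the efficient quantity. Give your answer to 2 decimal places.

111.49 units

Market equilibrium (private): 18.90 + 1.69x = 146.34 - 0.35x → x_m = 62.4706.
Social marginal cost = private MC − MEB = 7.17 + 0.45x.
Set SMC = demand: 7.17 + 0.45x = 146.34 - 0.35x → x* = 173.9625.
Gap = |62.4706 − 173.9625| = 111.4919.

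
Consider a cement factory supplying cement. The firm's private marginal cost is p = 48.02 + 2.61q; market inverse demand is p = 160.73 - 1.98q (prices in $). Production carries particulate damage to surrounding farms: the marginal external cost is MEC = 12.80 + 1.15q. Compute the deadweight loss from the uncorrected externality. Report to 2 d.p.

DWL = $146.71

Market equilibrium (private): 48.02 + 2.61q = 160.73 - 1.98q → q_m = 24.5556.
Social marginal cost = private MC + MEC = 60.82 + 3.76q.
Set SMC = demand: 60.82 + 3.76q = 160.73 - 1.98q → q* = 17.4059.
Between q* and q_m the wedge SMC − demand runs linearly from 0 to MEC(q_m), so the loss is a triangle.
DWL = ½ × 7.1497 × 41.0389 = 146.7079.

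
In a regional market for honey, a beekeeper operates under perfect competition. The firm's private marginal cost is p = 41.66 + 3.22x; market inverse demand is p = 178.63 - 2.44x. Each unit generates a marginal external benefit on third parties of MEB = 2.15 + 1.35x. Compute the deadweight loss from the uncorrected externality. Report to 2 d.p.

Market equilibrium (private): 41.66 + 3.22x = 178.63 - 2.44x → x_m = 24.1996.
Social marginal cost = private MC − MEB = 39.51 + 1.87x.
Set SMC = demand: 39.51 + 1.87x = 178.63 - 2.44x → x* = 32.2784.
The welfare-loss triangle has base |x_m − x*| and height MEB(x_m) (the vertical gap between SMC and demand is zero at x* and MEB at x_m).
DWL = ½ × 8.0788 × 34.8195 = 140.6499.

DWL = 140.65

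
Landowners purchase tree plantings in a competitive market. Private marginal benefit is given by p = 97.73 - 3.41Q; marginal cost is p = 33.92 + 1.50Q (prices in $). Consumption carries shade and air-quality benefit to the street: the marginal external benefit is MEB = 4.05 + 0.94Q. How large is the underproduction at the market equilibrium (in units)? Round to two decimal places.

Market equilibrium (private): 33.92 + 1.50Q = 97.73 - 3.41Q → Q_m = 12.9959.
Social marginal benefit = demand + MEB = 101.78 - 2.47Q.
Set SMB = MC: 101.78 - 2.47Q = 33.92 + 1.50Q → Q* = 17.0932.
Gap = |12.9959 − 17.0932| = 4.0973.

4.10 units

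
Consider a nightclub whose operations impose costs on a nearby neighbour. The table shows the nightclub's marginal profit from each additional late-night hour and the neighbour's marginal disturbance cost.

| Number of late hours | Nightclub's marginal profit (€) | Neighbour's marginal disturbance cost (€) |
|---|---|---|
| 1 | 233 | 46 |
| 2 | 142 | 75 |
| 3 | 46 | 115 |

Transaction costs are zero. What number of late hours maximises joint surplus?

Bargaining reaches the level where marginal profit last exceeds marginal disturbance cost.
That holds through level 2 (142 ≥ 75) but not at 3 (46 < 115).

2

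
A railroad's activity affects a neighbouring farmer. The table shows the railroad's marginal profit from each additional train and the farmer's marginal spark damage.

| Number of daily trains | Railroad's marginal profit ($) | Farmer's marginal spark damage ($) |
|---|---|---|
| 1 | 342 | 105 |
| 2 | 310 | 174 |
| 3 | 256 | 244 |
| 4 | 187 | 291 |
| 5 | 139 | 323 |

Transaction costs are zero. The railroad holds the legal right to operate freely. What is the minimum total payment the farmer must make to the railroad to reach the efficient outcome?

$326

Left alone the railroad would choose level 5 (marginal profit stays positive).
Efficient level: k* = 3 (marginal profit ≥ marginal spark damage through 3).
The farmer must at least cover the railroad's forgone profit from cutting 5→3: 187 + 139 = 326.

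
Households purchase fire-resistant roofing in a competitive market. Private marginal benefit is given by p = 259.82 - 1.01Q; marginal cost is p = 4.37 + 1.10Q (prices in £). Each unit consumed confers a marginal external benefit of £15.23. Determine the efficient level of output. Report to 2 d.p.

Social marginal benefit = demand + MEB = 275.05 - 1.01Q.
Set SMB = MC: 275.05 - 1.01Q = 4.37 + 1.10Q → Q* = 128.2844.

Q* = 128.28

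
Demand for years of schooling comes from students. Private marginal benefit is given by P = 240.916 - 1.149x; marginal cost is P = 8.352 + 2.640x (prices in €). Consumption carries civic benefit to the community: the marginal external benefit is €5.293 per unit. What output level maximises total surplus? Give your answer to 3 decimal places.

x* = 62.776

Social marginal benefit = demand + MEB = 246.209 - 1.149x.
Set SMB = MC: 246.209 - 1.149x = 8.352 + 2.640x → x* = 62.7757.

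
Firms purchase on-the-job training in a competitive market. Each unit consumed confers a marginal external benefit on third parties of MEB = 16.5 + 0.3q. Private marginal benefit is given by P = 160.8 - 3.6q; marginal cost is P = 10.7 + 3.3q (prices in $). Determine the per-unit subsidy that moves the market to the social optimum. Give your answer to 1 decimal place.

Social marginal benefit = demand + MEB = 177.3 - 3.3q.
Set SMB = MC: 177.3 - 3.3q = 10.7 + 3.3q → q* = 25.2424.
The Pigouvian subsidy equals MEB at q*: 16.5 + 0.3×25.2424 = 24.0727.

subsidy = $24.1 per unit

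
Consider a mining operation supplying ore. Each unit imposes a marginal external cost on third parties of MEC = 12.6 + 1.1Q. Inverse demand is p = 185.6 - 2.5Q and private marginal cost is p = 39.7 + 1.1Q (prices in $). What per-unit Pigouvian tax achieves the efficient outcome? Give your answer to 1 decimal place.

Social marginal cost = private MC + MEC = 52.3 + 2.2Q.
Set SMC = demand: 52.3 + 2.2Q = 185.6 - 2.5Q → Q* = 28.3617.
The Pigouvian tax equals MEC at Q*: 12.6 + 1.1×28.3617 = 43.7979.

tax = $43.8 per unit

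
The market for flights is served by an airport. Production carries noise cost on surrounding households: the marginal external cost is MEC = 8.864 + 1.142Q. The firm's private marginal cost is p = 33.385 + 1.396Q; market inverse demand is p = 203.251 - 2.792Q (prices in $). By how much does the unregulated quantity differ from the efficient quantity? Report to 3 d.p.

10.353 units

Market equilibrium (private): 33.385 + 1.396Q = 203.251 - 2.792Q → Q_m = 40.5602.
Social marginal cost = private MC + MEC = 42.249 + 2.538Q.
Set SMC = demand: 42.249 + 2.538Q = 203.251 - 2.792Q → Q* = 30.2068.
Gap = |40.5602 − 30.2068| = 10.3534.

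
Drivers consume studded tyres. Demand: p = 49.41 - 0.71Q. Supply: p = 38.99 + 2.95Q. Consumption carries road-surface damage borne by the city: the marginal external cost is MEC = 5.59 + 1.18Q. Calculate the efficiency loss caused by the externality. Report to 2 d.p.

DWL = 8.27

Market equilibrium (private): 38.99 + 2.95Q = 49.41 - 0.71Q → Q_m = 2.8470.
Social marginal benefit = demand − MEC = 43.82 - 1.89Q.
Set SMB = MC: 43.82 - 1.89Q = 38.99 + 2.95Q → Q* = 0.9979.
Height of the DWL triangle at Q_m is MC(Q_m) − SMB(Q_m) = MEC(Q_m) = 8.9495.
DWL = ½ × 1.8491 × 8.9495 = 8.2743.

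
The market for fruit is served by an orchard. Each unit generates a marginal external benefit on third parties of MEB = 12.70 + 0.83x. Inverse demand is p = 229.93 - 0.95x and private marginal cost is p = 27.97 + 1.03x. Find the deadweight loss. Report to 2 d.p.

Market equilibrium (private): 27.97 + 1.03x = 229.93 - 0.95x → x_m = 102.0000.
Social marginal cost = private MC − MEB = 15.27 + 0.20x.
Set SMC = demand: 15.27 + 0.20x = 229.93 - 0.95x → x* = 186.6609.
The welfare-loss triangle has base |x_m − x*| and height MEB(x_m) (the vertical gap between SMC and demand is zero at x* and MEB at x_m).
DWL = ½ × 84.6609 × 97.3600 = 4121.2926.

DWL = 4121.29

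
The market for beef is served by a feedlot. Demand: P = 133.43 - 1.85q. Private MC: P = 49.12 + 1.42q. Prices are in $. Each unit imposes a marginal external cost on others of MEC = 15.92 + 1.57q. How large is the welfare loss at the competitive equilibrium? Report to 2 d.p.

Market equilibrium (private): 49.12 + 1.42q = 133.43 - 1.85q → q_m = 25.7829.
Social marginal cost = private MC + MEC = 65.04 + 2.99q.
Set SMC = demand: 65.04 + 2.99q = 133.43 - 1.85q → q* = 14.1302.
Between q* and q_m the wedge SMC − demand runs linearly from 0 to MEC(q_m), so the loss is a triangle.
DWL = ½ × 11.6527 × 56.3991 = 328.6009.

DWL = $328.60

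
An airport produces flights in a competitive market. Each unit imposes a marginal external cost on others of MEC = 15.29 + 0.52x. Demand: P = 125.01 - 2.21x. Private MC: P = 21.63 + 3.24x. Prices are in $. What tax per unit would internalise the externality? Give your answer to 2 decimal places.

tax = $22.96 per unit

Social marginal cost = private MC + MEC = 36.92 + 3.76x.
Set SMC = demand: 36.92 + 3.76x = 125.01 - 2.21x → x* = 14.7554.
The Pigouvian tax equals MEC at x*: 15.29 + 0.52×14.7554 = 22.9628.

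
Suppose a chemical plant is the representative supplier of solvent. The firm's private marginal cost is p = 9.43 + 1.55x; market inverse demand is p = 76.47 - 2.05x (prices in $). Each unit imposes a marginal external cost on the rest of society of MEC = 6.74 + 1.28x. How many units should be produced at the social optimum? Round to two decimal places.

Social marginal cost = private MC + MEC = 16.17 + 2.83x.
Set SMC = demand: 16.17 + 2.83x = 76.47 - 2.05x → x* = 12.3566.

x* = 12.36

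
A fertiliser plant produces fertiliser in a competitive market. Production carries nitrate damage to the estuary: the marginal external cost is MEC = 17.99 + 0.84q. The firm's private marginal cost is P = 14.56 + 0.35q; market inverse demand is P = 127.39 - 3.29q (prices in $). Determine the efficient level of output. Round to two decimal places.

q* = 21.17

Social marginal cost = private MC + MEC = 32.55 + 1.19q.
Set SMC = demand: 32.55 + 1.19q = 127.39 - 3.29q → q* = 21.1696.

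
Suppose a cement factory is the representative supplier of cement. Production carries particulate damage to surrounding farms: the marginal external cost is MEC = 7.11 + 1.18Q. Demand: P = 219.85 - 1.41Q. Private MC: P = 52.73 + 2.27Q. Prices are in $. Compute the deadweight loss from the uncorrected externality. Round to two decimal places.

DWL = $379.03

Market equilibrium (private): 52.73 + 2.27Q = 219.85 - 1.41Q → Q_m = 45.4130.
Social marginal cost = private MC + MEC = 59.84 + 3.45Q.
Set SMC = demand: 59.84 + 3.45Q = 219.85 - 1.41Q → Q* = 32.9239.
Height of the DWL triangle at Q_m is SMC(Q_m) − demand(Q_m) = MEC(Q_m) = 60.6974.
DWL = ½ × 12.4891 × 60.6974 = 379.0279.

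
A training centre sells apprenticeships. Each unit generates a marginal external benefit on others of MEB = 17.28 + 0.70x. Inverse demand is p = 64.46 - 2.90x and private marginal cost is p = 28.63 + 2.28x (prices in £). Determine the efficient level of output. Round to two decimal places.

Social marginal cost = private MC − MEB = 11.35 + 1.58x.
Set SMC = demand: 11.35 + 1.58x = 64.46 - 2.90x → x* = 11.8549.

x* = 11.85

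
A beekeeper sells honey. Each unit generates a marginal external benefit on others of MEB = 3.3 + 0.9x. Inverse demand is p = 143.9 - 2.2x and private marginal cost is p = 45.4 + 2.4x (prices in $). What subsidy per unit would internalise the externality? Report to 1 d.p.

subsidy = $28.1 per unit

Social marginal cost = private MC − MEB = 42.1 + 1.5x.
Set SMC = demand: 42.1 + 1.5x = 143.9 - 2.2x → x* = 27.5135.
The Pigouvian subsidy equals MEB at x*: 3.3 + 0.9×27.5135 = 28.0622.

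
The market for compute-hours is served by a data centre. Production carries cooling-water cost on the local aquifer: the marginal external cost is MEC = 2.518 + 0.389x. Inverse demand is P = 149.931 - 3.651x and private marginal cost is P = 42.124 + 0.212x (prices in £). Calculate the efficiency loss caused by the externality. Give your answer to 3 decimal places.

DWL = £21.033

Market equilibrium (private): 42.124 + 0.212x = 149.931 - 3.651x → x_m = 27.9076.
Social marginal cost = private MC + MEC = 44.642 + 0.601x.
Set SMC = demand: 44.642 + 0.601x = 149.931 - 3.651x → x* = 24.7622.
The loss is the area between SMC and demand from x* to x_m; with linear curves that's a triangle of height MEC(x_m).
DWL = ½ × 3.1454 × 13.3741 = 21.0334.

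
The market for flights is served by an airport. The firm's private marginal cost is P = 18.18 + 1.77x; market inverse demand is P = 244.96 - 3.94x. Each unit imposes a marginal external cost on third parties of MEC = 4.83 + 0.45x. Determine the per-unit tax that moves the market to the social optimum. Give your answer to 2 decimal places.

Social marginal cost = private MC + MEC = 23.01 + 2.22x.
Set SMC = demand: 23.01 + 2.22x = 244.96 - 3.94x → x* = 36.0308.
The Pigouvian tax equals MEC at x*: 4.83 + 0.45×36.0308 = 21.0439.

tax = 21.04 per unit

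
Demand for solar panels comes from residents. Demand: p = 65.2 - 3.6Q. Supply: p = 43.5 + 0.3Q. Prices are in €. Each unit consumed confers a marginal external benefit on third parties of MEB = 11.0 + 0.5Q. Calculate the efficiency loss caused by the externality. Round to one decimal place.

Market equilibrium (private): 43.5 + 0.3Q = 65.2 - 3.6Q → Q_m = 5.5641.
Social marginal benefit = demand + MEB = 76.2 - 3.1Q.
Set SMB = MC: 76.2 - 3.1Q = 43.5 + 0.3Q → Q* = 9.6176.
The loss is the area between SMB and MC from Q* to Q_m; with linear curves that's a triangle of height MEB(Q_m).
DWL = ½ × 4.0535 × 13.7821 = 27.9329.

DWL = €27.9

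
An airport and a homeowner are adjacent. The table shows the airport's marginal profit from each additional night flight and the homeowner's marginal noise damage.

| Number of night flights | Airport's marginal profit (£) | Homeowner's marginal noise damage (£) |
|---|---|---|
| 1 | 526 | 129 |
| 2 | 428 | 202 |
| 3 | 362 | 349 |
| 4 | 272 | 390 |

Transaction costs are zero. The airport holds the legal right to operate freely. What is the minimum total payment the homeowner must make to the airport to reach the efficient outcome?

£272

Left alone the airport would choose level 4 (marginal profit stays positive).
Efficient level: k* = 3 (marginal profit ≥ marginal noise damage through 3).
The homeowner must at least cover the airport's forgone profit from cutting 4→3: 272 = 272.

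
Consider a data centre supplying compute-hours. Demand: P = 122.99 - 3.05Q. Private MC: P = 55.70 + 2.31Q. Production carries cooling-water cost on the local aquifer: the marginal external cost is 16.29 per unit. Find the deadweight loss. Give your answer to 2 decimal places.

DWL = 24.75

Market equilibrium (private): 55.70 + 2.31Q = 122.99 - 3.05Q → Q_m = 12.5541.
Social marginal cost = private MC + MEC = 71.99 + 2.31Q.
Set SMC = demand: 71.99 + 2.31Q = 122.99 - 3.05Q → Q* = 9.5149.
Between Q* and Q_m the wedge SMC − demand runs linearly from 0 to MEC(Q_m), so the loss is a triangle.
DWL = ½ × 3.0392 × 16.2900 = 24.7543.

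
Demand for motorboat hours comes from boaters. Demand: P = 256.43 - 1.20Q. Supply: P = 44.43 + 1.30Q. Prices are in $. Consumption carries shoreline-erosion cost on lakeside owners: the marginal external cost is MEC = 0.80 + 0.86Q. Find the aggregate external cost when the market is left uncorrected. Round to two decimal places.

Market equilibrium (private): 44.43 + 1.30Q = 256.43 - 1.20Q → Q_m = 84.8000.
Total external cost = ∫₀^{Q_m} (0.80 + 0.86Q) dQ = 0.80×84.8000 + ½×0.86×84.8000² = 3159.9872.

$3159.99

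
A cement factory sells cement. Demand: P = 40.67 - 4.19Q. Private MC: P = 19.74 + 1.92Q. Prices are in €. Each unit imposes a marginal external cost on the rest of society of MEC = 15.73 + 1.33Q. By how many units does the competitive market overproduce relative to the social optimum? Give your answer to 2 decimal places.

Market equilibrium (private): 19.74 + 1.92Q = 40.67 - 4.19Q → Q_m = 3.4255.
Social marginal cost = private MC + MEC = 35.47 + 3.25Q.
Set SMC = demand: 35.47 + 3.25Q = 40.67 - 4.19Q → Q* = 0.6989.
Gap = |3.4255 − 0.6989| = 2.7266.

2.73 units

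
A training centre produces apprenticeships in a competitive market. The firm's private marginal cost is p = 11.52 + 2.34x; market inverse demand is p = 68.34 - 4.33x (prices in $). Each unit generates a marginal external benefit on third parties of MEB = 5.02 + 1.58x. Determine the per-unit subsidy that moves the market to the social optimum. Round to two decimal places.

subsidy = $24.22 per unit

Social marginal cost = private MC − MEB = 6.50 + 0.76x.
Set SMC = demand: 6.50 + 0.76x = 68.34 - 4.33x → x* = 12.1493.
The Pigouvian subsidy equals MEB at x*: 5.02 + 1.58×12.1493 = 24.2159.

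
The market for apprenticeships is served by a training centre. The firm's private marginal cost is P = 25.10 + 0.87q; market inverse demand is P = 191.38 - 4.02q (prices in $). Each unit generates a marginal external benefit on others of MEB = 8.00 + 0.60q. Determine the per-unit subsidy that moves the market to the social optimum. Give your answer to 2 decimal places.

Social marginal cost = private MC − MEB = 17.10 + 0.27q.
Set SMC = demand: 17.10 + 0.27q = 191.38 - 4.02q → q* = 40.6247.
The Pigouvian subsidy equals MEB at q*: 8.00 + 0.60×40.6247 = 32.3748.

subsidy = $32.37 per unit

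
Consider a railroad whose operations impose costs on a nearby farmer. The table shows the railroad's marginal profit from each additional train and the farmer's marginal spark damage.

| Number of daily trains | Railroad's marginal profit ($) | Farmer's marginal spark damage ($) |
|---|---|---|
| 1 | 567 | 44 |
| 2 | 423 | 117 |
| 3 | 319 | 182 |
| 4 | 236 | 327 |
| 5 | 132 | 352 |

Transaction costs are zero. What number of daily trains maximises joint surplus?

3

Bargaining reaches the level where marginal profit last exceeds marginal spark damage.
That holds through level 3 (319 ≥ 182) but not at 4 (236 < 327).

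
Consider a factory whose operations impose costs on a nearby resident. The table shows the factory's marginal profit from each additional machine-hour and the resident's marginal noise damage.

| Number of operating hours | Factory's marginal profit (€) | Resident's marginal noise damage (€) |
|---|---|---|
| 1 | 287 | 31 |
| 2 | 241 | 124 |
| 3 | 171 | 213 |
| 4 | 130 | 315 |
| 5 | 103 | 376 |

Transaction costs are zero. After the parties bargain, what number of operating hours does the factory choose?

2

Bargaining reaches the level where marginal profit last exceeds marginal noise damage.
That holds through level 2 (241 ≥ 124) but not at 3 (171 < 213).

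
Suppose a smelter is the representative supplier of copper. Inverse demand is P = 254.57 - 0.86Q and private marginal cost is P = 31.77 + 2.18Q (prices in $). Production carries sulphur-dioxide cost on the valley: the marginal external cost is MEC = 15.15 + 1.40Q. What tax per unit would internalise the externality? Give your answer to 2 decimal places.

tax = $80.63 per unit

Social marginal cost = private MC + MEC = 46.92 + 3.58Q.
Set SMC = demand: 46.92 + 3.58Q = 254.57 - 0.86Q → Q* = 46.7680.
The Pigouvian tax equals MEC at Q*: 15.15 + 1.40×46.7680 = 80.6252.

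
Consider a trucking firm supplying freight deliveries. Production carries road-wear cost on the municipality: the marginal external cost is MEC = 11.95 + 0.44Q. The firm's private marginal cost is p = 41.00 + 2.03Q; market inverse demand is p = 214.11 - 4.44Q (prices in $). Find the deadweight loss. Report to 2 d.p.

DWL = $40.72

Market equilibrium (private): 41.00 + 2.03Q = 214.11 - 4.44Q → Q_m = 26.7558.
Social marginal cost = private MC + MEC = 52.95 + 2.47Q.
Set SMC = demand: 52.95 + 2.47Q = 214.11 - 4.44Q → Q* = 23.3227.
The welfare-loss triangle has base |Q_m − Q*| and height MEC(Q_m) (the vertical gap between SMC and demand is zero at Q* and MEC at Q_m).
DWL = ½ × 3.4331 × 23.7226 = 40.7210.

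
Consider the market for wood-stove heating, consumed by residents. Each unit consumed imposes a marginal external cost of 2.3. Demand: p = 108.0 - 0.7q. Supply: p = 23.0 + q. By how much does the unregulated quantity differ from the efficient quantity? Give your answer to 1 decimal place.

Market equilibrium (private): 23.0 + q = 108.0 - 0.7q → q_m = 50.0000.
Social marginal benefit = demand − MEC = 105.7 - 0.7q.
Set SMB = MC: 105.7 - 0.7q = 23.0 + q → q* = 48.6471.
Gap = |50.0000 − 48.6471| = 1.3529.

1.4 units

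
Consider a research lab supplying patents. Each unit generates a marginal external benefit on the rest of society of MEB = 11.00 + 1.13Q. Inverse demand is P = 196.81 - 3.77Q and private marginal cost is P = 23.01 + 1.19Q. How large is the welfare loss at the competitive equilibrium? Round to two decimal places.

DWL = 334.19

Market equilibrium (private): 23.01 + 1.19Q = 196.81 - 3.77Q → Q_m = 35.0403.
Social marginal cost = private MC − MEB = 12.01 + 0.06Q.
Set SMC = demand: 12.01 + 0.06Q = 196.81 - 3.77Q → Q* = 48.2507.
Height of the DWL triangle at Q_m is demand(Q_m) − SMC(Q_m) = MEB(Q_m) = 50.5956.
DWL = ½ × 13.2104 × 50.5956 = 334.1941.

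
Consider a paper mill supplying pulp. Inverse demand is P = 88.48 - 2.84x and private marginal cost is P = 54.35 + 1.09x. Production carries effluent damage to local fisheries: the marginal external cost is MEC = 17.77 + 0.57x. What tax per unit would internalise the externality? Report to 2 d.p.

tax = 19.84 per unit

Social marginal cost = private MC + MEC = 72.12 + 1.66x.
Set SMC = demand: 72.12 + 1.66x = 88.48 - 2.84x → x* = 3.6356.
The Pigouvian tax equals MEC at x*: 17.77 + 0.57×3.6356 = 19.8423.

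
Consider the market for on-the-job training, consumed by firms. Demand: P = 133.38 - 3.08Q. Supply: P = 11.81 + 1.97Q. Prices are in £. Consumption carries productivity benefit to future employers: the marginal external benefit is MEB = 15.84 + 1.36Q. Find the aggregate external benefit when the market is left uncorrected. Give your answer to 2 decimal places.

£775.40

Market equilibrium (private): 11.81 + 1.97Q = 133.38 - 3.08Q → Q_m = 24.0733.
Total external benefit = ∫₀^{Q_m} (15.84 + 1.36Q) dQ = 15.84×24.0733 + ½×1.36×24.0733² = 775.3972.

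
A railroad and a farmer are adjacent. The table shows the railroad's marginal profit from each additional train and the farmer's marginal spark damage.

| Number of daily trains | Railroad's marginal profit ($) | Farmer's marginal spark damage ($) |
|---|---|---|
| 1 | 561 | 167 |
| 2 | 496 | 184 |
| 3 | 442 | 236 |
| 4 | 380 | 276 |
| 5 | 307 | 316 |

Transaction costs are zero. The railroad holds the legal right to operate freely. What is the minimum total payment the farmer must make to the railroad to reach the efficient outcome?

Left alone the railroad would choose level 5 (marginal profit stays positive).
Efficient level: k* = 4 (marginal profit ≥ marginal spark damage through 4).
The farmer must at least cover the railroad's forgone profit from cutting 5→4: 307 = 307.

$307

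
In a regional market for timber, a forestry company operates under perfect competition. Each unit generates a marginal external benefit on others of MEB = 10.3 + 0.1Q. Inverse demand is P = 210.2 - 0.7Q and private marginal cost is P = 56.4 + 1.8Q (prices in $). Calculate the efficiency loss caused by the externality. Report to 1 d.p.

Market equilibrium (private): 56.4 + 1.8Q = 210.2 - 0.7Q → Q_m = 61.5200.
Social marginal cost = private MC − MEB = 46.1 + 1.7Q.
Set SMC = demand: 46.1 + 1.7Q = 210.2 - 0.7Q → Q* = 68.3750.
The welfare-loss triangle has base |Q_m − Q*| and height MEB(Q_m) (the vertical gap between SMC and demand is zero at Q* and MEB at Q_m).
DWL = ½ × 6.8550 × 16.4520 = 56.3892.

DWL = $56.4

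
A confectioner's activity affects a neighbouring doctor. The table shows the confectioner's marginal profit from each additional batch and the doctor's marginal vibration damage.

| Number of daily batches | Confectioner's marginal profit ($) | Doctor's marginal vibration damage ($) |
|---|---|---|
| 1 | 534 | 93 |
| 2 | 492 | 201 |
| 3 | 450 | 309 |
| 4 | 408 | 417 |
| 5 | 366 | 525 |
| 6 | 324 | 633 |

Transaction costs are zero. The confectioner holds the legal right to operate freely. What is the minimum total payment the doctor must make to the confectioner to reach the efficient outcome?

Left alone the confectioner would choose level 6 (marginal profit stays positive).
Efficient level: k* = 3 (marginal profit ≥ marginal vibration damage through 3).
The doctor must at least cover the confectioner's forgone profit from cutting 6→3: 408 + 366 + 324 = 1098.

$1098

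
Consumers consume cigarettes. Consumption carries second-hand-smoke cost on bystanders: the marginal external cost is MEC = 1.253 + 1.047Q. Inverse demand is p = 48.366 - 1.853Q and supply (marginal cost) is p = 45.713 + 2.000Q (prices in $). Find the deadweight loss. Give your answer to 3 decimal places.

DWL = $0.398

Market equilibrium (private): 45.713 + 2.000Q = 48.366 - 1.853Q → Q_m = 0.6886.
Social marginal benefit = demand − MEC = 47.113 - 2.900Q.
Set SMB = MC: 47.113 - 2.900Q = 45.713 + 2.000Q → Q* = 0.2857.
Height of the DWL triangle at Q_m is MC(Q_m) − SMB(Q_m) = MEC(Q_m) = 1.9739.
DWL = ½ × 0.4029 × 1.9739 = 0.3976.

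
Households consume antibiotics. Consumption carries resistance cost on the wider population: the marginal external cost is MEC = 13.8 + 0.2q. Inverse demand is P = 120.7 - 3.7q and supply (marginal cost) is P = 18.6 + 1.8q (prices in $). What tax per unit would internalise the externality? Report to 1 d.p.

Social marginal benefit = demand − MEC = 106.9 - 3.9q.
Set SMB = MC: 106.9 - 3.9q = 18.6 + 1.8q → q* = 15.4912.
The Pigouvian tax equals MEC at q*: 13.8 + 0.2×15.4912 = 16.8982.

tax = $16.9 per unit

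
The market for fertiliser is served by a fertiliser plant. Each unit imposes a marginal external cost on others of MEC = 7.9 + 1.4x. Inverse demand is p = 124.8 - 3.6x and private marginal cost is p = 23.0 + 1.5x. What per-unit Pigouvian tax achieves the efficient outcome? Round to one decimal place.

Social marginal cost = private MC + MEC = 30.9 + 2.9x.
Set SMC = demand: 30.9 + 2.9x = 124.8 - 3.6x → x* = 14.4462.
The Pigouvian tax equals MEC at x*: 7.9 + 1.4×14.4462 = 28.1247.

tax = 28.1 per unit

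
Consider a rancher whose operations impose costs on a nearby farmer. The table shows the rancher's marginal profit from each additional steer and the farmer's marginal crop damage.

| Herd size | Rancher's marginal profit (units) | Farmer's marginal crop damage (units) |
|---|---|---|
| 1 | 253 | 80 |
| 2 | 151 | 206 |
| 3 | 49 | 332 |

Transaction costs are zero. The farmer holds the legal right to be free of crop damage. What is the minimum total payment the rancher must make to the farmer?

80

Efficient level: marginal profit ≥ marginal crop damage through level 1, so k* = 1.
With the farmer holding the right, the rancher must at least compensate total damage at k*: 80 = 80.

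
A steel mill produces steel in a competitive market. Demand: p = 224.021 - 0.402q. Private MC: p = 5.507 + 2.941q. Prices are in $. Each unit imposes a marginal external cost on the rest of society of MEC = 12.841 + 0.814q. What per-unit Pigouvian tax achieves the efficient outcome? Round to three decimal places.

Social marginal cost = private MC + MEC = 18.348 + 3.755q.
Set SMC = demand: 18.348 + 3.755q = 224.021 - 0.402q → q* = 49.4763.
The Pigouvian tax equals MEC at q*: 12.841 + 0.814×49.4763 = 53.1147.

tax = $53.115 per unit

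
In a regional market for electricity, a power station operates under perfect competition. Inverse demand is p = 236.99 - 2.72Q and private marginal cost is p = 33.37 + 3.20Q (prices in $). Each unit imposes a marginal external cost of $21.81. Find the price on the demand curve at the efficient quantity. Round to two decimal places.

P = $153.46

Social marginal cost = private MC + MEC = 55.18 + 3.20Q.
Set SMC = demand: 55.18 + 3.20Q = 236.99 - 2.72Q → Q* = 30.7111.
Consumer price on the demand curve at Q*: 236.99 − 2.72×30.7111 = 153.4558.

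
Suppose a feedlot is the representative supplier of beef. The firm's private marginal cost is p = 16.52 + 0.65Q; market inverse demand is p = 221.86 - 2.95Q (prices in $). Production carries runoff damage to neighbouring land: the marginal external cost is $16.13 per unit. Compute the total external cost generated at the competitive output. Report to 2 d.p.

Market equilibrium (private): 16.52 + 0.65Q = 221.86 - 2.95Q → Q_m = 57.0389.
Total external cost = MEC × Q_m = 16.13 × 57.0389 = 920.0375.

$920.04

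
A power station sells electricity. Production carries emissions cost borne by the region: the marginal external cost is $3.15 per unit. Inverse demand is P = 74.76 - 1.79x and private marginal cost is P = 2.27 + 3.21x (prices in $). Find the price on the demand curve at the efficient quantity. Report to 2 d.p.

P = $49.94

Social marginal cost = private MC + MEC = 5.42 + 3.21x.
Set SMC = demand: 5.42 + 3.21x = 74.76 - 1.79x → x* = 13.8680.
Consumer price on the demand curve at x*: 74.76 − 1.79×13.8680 = 49.9363.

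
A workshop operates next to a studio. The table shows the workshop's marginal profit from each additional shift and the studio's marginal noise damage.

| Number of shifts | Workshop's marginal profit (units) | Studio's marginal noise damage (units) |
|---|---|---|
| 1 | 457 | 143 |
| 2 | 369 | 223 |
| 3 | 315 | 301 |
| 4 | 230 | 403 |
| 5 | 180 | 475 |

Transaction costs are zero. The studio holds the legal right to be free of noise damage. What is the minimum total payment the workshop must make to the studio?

Efficient level: marginal profit ≥ marginal noise damage through level 3, so k* = 3.
With the studio holding the right, the workshop must at least compensate total damage at k*: 143 + 223 + 301 = 667.

667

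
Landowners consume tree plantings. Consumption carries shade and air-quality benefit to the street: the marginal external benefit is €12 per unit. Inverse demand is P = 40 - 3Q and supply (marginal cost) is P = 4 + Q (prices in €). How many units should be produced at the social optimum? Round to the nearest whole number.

Q* = 12

Social marginal benefit = demand + MEB = 52 - 3Q.
Set SMB = MC: 52 - 3Q = 4 + Q → Q* = 12.0000.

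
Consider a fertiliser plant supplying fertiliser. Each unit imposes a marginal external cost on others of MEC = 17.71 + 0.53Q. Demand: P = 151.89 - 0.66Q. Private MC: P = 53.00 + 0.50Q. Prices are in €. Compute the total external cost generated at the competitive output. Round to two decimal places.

€3435.68

Market equilibrium (private): 53.00 + 0.50Q = 151.89 - 0.66Q → Q_m = 85.2500.
Total external cost = ∫₀^{Q_m} (17.71 + 0.53Q) dQ = 17.71×85.2500 + ½×0.53×85.2500² = 3435.6816.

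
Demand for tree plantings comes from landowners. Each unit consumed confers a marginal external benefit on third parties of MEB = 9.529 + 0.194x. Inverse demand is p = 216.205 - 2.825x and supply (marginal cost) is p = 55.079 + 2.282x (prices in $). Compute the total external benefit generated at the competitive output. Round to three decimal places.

$397.194

Market equilibrium (private): 55.079 + 2.282x = 216.205 - 2.825x → x_m = 31.5500.
Total external benefit = ∫₀^{x_m} (9.529 + 0.194x) dx = 9.529×31.5500 + ½×0.194×31.5500² = 397.1940.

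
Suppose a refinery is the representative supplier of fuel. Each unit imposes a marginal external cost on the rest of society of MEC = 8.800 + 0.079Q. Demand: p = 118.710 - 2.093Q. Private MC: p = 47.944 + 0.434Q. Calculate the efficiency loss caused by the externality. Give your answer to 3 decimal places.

Market equilibrium (private): 47.944 + 0.434Q = 118.710 - 2.093Q → Q_m = 28.0040.
Social marginal cost = private MC + MEC = 56.744 + 0.513Q.
Set SMC = demand: 56.744 + 0.513Q = 118.710 - 2.093Q → Q* = 23.7782.
The welfare-loss triangle has base |Q_m − Q*| and height MEC(Q_m) (the vertical gap between SMC and demand is zero at Q* and MEC at Q_m).
DWL = ½ × 4.2258 × 11.0123 = 23.2679.

DWL = 23.268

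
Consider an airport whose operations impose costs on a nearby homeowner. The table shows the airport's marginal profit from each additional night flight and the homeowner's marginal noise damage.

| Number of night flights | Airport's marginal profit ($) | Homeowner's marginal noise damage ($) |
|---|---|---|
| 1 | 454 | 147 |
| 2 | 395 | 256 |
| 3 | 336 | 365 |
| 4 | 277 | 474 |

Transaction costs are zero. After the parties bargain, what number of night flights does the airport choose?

2

Bargaining reaches the level where marginal profit last exceeds marginal noise damage.
That holds through level 2 (395 ≥ 256) but not at 3 (336 < 365).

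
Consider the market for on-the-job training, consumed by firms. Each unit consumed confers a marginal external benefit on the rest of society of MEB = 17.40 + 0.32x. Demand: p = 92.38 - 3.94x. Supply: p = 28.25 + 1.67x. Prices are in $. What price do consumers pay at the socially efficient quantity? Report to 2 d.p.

P = $31.66

Social marginal benefit = demand + MEB = 109.78 - 3.62x.
Set SMB = MC: 109.78 - 3.62x = 28.25 + 1.67x → x* = 15.4121.
Consumer price on the demand curve at x*: 92.38 − 3.94×15.4121 = 31.6563.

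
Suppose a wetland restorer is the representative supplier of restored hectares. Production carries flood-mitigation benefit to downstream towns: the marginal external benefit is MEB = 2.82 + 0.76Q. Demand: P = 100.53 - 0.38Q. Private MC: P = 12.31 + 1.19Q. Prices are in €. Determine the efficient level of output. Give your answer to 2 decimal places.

Social marginal cost = private MC − MEB = 9.49 + 0.43Q.
Set SMC = demand: 9.49 + 0.43Q = 100.53 - 0.38Q → Q* = 112.3951.

Q* = 112.40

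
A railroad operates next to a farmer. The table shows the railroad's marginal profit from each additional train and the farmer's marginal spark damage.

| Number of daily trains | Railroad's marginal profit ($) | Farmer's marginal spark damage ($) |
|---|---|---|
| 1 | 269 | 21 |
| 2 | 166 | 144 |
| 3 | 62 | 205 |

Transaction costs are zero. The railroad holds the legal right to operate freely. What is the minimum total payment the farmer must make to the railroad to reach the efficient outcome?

$62

Left alone the railroad would choose level 3 (marginal profit stays positive).
Efficient level: k* = 2 (marginal profit ≥ marginal spark damage through 2).
The farmer must at least cover the railroad's forgone profit from cutting 3→2: 62 = 62.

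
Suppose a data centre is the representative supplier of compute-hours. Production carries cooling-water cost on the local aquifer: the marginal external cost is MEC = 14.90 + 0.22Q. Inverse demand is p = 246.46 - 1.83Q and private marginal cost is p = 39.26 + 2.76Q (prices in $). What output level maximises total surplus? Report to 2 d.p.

Q* = 39.98

Social marginal cost = private MC + MEC = 54.16 + 2.98Q.
Set SMC = demand: 54.16 + 2.98Q = 246.46 - 1.83Q → Q* = 39.9792.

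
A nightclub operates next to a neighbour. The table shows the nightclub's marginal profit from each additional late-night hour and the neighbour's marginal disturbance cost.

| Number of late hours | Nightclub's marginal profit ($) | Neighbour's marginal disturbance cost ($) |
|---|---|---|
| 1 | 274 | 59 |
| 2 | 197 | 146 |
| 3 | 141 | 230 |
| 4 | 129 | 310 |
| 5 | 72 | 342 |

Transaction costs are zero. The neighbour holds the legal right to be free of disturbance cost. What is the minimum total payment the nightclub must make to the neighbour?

$205

Efficient level: marginal profit ≥ marginal disturbance cost through level 2, so k* = 2.
With the neighbour holding the right, the nightclub must at least compensate total damage at k*: 59 + 146 = 205.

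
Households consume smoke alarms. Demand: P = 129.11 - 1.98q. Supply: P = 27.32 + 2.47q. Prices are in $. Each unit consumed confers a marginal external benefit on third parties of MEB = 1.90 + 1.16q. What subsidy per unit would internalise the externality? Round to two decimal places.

Social marginal benefit = demand + MEB = 131.01 - 0.82q.
Set SMB = MC: 131.01 - 0.82q = 27.32 + 2.47q → q* = 31.5167.
The Pigouvian subsidy equals MEB at q*: 1.90 + 1.16×31.5167 = 38.4594.

subsidy = $38.46 per unit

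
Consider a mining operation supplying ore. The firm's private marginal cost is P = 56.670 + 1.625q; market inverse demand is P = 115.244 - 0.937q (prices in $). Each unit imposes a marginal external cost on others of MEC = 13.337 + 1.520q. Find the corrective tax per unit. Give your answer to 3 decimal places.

tax = $30.182 per unit

Social marginal cost = private MC + MEC = 70.007 + 3.145q.
Set SMC = demand: 70.007 + 3.145q = 115.244 - 0.937q → q* = 11.0821.
The Pigouvian tax equals MEC at q*: 13.337 + 1.520×11.0821 = 30.1818.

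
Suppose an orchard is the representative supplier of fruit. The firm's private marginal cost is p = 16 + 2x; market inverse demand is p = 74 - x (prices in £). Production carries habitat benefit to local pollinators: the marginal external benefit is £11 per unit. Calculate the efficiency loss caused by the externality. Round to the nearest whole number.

DWL = £20

Market equilibrium (private): 16 + 2x = 74 - x → x_m = 19.3333.
Social marginal cost = private MC − MEB = 5 + 2x.
Set SMC = demand: 5 + 2x = 74 - x → x* = 23.0000.
Between x* and x_m the wedge demand − SMC runs linearly from 0 to MEB(x_m), so the loss is a triangle.
DWL = ½ × 3.6667 × 11.0000 = 20.1669.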